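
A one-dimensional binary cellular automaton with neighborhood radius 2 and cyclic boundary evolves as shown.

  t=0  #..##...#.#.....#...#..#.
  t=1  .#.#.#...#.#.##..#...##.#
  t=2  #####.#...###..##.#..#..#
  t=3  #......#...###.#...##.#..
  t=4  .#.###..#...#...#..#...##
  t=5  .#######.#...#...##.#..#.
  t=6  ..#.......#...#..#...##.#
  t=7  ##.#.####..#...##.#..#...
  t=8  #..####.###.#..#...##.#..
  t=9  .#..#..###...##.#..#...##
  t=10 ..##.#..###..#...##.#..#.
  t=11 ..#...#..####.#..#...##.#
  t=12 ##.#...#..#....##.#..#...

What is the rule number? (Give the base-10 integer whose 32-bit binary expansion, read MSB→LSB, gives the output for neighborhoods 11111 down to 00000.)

463785795

  [31] ##### => .  t=2,i=1
  [30] ####. => .  t=2,i=3
  [29] ###.# => .  t=2,i=4
  [28] ###.. => #  t=2,i=12
  [27] ##.## => #  t=8,i=7
  [26] ##.#. => .  t=1,i=23
  [25] ##..# => #  t=1,i=15
  [24] ##... => #  t=0,i=5
  [23] #.### => #  t=4,i=3
  [22] #.##. => .  t=1,i=13
  [21] #.#.# => #  t=1,i=1
  [20] #.#.. => .  t=0,i=0
  [19] #..## => .  t=0,i=2
  [18] #..#. => #  t=0,i=22
  [17] #...# => .  t=0,i=6
  [16] #.... => .  t=0,i=12
  [15] .#### => #  t=2,i=0
  [14] .###. => #  t=2,i=11
  [13] .##.# => .  t=1,i=22
  [12] .##.. => .  t=0,i=4
  [11] .#.## => #  t=1,i=12
  [10] .#.#. => #  t=0,i=9
  [9] .#..# => #  t=0,i=1
  [8] .#... => #  t=0,i=11
  [7] ..### => .  t=2,i=10
  [6] ..##. => #  t=0,i=3
  [5] ..#.# => .  t=0,i=8
  [4] ..#.. => .  t=0,i=16
  [3] ...## => .  t=1,i=20
  [2] ...#. => .  t=0,i=7
  [1] ....# => #  t=0,i=14
  [0] ..... => #  t=0,i=13
  bits 00011011101001001100111101000011 = 463785795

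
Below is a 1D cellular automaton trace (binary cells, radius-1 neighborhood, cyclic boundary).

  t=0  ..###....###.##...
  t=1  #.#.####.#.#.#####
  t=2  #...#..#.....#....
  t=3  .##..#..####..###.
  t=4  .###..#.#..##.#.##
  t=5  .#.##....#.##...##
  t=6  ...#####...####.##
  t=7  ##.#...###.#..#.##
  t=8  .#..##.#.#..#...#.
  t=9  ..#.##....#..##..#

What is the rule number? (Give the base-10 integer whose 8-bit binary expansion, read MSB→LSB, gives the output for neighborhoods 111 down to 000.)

89

  nb ###: next=.  (t=0,i=3, bit7=0)
  nb ##.: next=#  (t=0,i=4, bit6=1)
  nb #.#: next=.  (t=0,i=12, bit5=0)
  nb #..: next=#  (t=0,i=5, bit4=1)
  nb .##: next=#  (t=0,i=2, bit3=1)
  nb .#.: next=.  (t=1,i=2, bit2=0)
  nb ..#: next=.  (t=0,i=1, bit1=0)
  nb ...: next=#  (t=0,i=0, bit0=1)
  bits 01011001 = 89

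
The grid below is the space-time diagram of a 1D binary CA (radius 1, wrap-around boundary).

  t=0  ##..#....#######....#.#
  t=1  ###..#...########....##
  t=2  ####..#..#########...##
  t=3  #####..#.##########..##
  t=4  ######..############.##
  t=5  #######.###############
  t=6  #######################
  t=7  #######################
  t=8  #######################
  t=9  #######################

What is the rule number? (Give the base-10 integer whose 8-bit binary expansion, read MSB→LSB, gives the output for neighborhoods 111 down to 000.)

  ### -> #   bit 7 = 1  t=0,i=0
  ##. -> #   bit 6 = 1  t=0,i=1
  #.# -> #   bit 5 = 1  t=0,i=21
  #.. -> #   bit 4 = 1  t=0,i=2
  .## -> #   bit 3 = 1  t=0,i=9
  .#. -> .   bit 2 = 0  t=0,i=4
  ..# -> .   bit 1 = 0  t=0,i=3
  ... -> .   bit 0 = 0  t=0,i=6
  bits 11111000 = 248

248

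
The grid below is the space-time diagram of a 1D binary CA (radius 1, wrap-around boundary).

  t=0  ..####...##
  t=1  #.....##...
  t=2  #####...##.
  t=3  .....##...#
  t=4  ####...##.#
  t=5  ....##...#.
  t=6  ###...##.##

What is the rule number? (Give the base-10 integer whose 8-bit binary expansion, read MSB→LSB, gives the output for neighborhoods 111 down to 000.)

  ### -> .   bit 7 = 0  t=0,i=3
  ##. -> .   bit 6 = 0  t=0,i=5
  #.# -> #   bit 5 = 1  t=2,i=10
  #.. -> #   bit 4 = 1  t=0,i=0
  .## -> .   bit 3 = 0  t=0,i=2
  .#. -> #   bit 2 = 1  t=1,i=0
  ..# -> .   bit 1 = 0  t=0,i=1
  ... -> #   bit 0 = 1  t=0,i=7
  bits 00110101 = 53

53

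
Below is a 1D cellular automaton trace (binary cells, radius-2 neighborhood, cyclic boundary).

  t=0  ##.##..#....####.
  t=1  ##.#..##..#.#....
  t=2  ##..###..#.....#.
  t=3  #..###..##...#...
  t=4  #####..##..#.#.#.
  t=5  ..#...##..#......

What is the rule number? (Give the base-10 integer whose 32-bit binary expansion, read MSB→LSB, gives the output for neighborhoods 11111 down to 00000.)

  [31] ##### => #  t=4,i=2
  [30] ####. => .  t=0,i=14
  [29] ###.# => .  t=0,i=15
  [28] ###.. => .  t=2,i=6
  [27] ##.## => .  t=0,i=2
  [26] ##.#. => .  t=1,i=2
  [25] ##..# => .  t=0,i=5
  [24] ##... => .  t=3,i=10
  [23] #.### => .  t=4,i=0
  [22] #.##. => #  t=0,i=0
  [21] #.#.# => .  t=4,i=13
  [20] #.#.. => .  t=1,i=3
  [19] #..## => #  t=1,i=5
  [18] #..#. => #  t=0,i=6
  [17] #...# => #  t=3,i=11
  [16] #.... => .  t=0,i=9
  [15] .#### => .  t=0,i=13
  [14] .###. => #  t=2,i=5
  [13] .##.# => #  t=0,i=1
  [12] .##.. => .  t=0,i=4
  [11] .#.## => .  t=2,i=16
  [10] .#.#. => .  t=1,i=11
  [9] .#..# => #  t=1,i=4
  [8] .#... => .  t=0,i=8
  [7] ..### => #  t=0,i=12
  [6] ..##. => #  t=1,i=0
  [5] ..#.# => .  t=1,i=10
  [4] ..#.. => #  t=0,i=7
  [3] ...## => .  t=0,i=11
  [2] ...#. => .  t=2,i=14
  [1] ....# => #  t=0,i=10
  [0] ..... => .  t=2,i=12
  bits 10000000010011100110001011010010 = 2152620754

2152620754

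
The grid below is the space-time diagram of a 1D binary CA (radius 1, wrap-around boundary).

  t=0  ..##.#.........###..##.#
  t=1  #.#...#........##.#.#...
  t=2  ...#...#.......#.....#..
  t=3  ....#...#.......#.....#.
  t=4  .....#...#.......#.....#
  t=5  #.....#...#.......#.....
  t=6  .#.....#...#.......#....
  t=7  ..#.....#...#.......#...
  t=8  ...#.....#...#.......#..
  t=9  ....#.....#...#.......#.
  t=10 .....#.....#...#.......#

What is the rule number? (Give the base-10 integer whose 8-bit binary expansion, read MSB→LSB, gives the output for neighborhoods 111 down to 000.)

152

  ###|#  b7=1 t=0,i=16
  ##.|.  b6=0 t=0,i=3
  #.#|.  b5=0 t=0,i=4
  #..|#  b4=1 t=0,i=0
  .##|#  b3=1 t=0,i=2
  .#.|.  b2=0 t=0,i=5
  ..#|.  b1=0 t=0,i=1
  ...|.  b0=0 t=0,i=7
  bits 10011000 = 152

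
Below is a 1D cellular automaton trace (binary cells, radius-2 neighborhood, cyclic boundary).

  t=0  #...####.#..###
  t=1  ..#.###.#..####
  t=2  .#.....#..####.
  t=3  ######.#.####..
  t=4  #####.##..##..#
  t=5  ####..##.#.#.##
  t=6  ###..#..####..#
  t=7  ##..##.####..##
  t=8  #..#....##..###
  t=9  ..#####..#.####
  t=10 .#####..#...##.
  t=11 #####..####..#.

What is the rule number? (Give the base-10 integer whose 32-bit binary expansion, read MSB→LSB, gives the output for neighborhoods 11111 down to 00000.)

3295647123

  #####|#  b31=1 t=3,i=2
  ####.|#  b30=1 t=0,i=6
  ###.#|.  b29=0 t=0,i=7
  ###..|.  b28=0 t=0,i=0
  ##.##|.  b27=0 t=4,i=5
  ##.#.|#  b26=1 t=0,i=8
  ##..#|.  b25=0 t=1,i=0
  ##...|.  b24=0 t=0,i=1
  #.###|.  b23=0 t=1,i=4
  #.##.|#  b22=1 t=4,i=6
  #.#.#|#  b21=1 t=3,i=7
  #.#..|.  b20=0 t=0,i=9
  #..##|#  b19=1 t=0,i=11
  #..#.|#  b18=1 t=1,i=1
  #...#|#  b17=1 t=0,i=2
  #....|#  b16=1 t=2,i=3
  .####|#  b15=1 t=0,i=5
  .###.|.  b14=0 t=1,i=5
  .##.#|.  b13=0 t=5,i=7
  .##..|#  b12=1 t=4,i=7
  .#.##|.  b11=0 t=1,i=3
  .#.#.|#  b10=1 t=5,i=10
  .#..#|.  b9=0 t=0,i=10
  .#...|#  b8=1 t=2,i=2
  ..###|#  b7=1 t=0,i=4
  ..##.|.  b6=0 t=4,i=10
  ..#.#|.  b5=0 t=1,i=2
  ..#..|#  b4=1 t=2,i=1
  ...##|.  b3=0 t=0,i=3
  ...#.|.  b2=0 t=2,i=6
  ....#|#  b1=1 t=2,i=5
  .....|#  b0=1 t=2,i=4
  bits 11000100011011111001010110010011 = 3295647123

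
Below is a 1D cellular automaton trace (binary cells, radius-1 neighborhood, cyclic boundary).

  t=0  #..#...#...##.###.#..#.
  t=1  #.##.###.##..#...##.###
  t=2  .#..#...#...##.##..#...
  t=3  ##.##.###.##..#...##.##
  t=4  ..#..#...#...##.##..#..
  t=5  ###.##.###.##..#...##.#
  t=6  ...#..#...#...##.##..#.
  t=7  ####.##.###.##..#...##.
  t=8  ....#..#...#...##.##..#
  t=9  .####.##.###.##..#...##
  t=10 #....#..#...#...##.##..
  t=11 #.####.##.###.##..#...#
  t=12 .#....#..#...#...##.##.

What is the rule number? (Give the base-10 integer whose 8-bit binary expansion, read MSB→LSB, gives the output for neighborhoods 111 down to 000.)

39

  nb ###: next=.  (t=0,i=15, bit7=0)
  nb ##.: next=.  (t=0,i=12, bit6=0)
  nb #.#: next=#  (t=0,i=13, bit5=1)
  nb #..: next=.  (t=0,i=1, bit4=0)
  nb .##: next=.  (t=0,i=11, bit3=0)
  nb .#.: next=#  (t=0,i=0, bit2=1)
  nb ..#: next=#  (t=0,i=2, bit1=1)
  nb ...: next=#  (t=0,i=5, bit0=1)
  bits 00100111 = 39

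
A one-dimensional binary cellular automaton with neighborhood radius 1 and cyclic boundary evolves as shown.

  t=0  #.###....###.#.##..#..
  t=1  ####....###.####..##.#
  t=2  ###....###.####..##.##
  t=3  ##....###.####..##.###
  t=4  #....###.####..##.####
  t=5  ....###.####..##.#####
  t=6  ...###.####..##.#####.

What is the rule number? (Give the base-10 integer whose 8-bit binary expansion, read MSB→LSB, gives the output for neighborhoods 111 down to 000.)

  ### -> #   bit 7 = 1  t=0,i=3
  ##. -> .   bit 6 = 0  t=0,i=4
  #.# -> #   bit 5 = 1  t=0,i=1
  #.. -> .   bit 4 = 0  t=0,i=5
  .## -> #   bit 3 = 1  t=0,i=2
  .#. -> #   bit 2 = 1  t=0,i=0
  ..# -> #   bit 1 = 1  t=0,i=8
  ... -> .   bit 0 = 0  t=0,i=6
  bits 10101110 = 174

174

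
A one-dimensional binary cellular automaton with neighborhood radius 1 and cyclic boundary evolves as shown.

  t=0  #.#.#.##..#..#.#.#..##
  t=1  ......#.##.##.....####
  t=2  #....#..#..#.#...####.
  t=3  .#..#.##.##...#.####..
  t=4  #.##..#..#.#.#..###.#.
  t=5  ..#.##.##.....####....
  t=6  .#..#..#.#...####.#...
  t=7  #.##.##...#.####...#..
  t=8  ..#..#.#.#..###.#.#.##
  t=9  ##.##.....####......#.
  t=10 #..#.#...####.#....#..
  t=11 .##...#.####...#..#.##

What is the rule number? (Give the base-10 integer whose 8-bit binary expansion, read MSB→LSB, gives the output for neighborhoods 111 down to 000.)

  ### -> #   bit 7 = 1  t=0,i=21
  ##. -> .   bit 6 = 0  t=0,i=0
  #.# -> .   bit 5 = 0  t=0,i=1
  #.. -> #   bit 4 = 1  t=0,i=8
  .## -> #   bit 3 = 1  t=0,i=6
  .#. -> .   bit 2 = 0  t=0,i=2
  ..# -> #   bit 1 = 1  t=0,i=9
  ... -> .   bit 0 = 0  t=1,i=1
  bits 10011010 = 154

154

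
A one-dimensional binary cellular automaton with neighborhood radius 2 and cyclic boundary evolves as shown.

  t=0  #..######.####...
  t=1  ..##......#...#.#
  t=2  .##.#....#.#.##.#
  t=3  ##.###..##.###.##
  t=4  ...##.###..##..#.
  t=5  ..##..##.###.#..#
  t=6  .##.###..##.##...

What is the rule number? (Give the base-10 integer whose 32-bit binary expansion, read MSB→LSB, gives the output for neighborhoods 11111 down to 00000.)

  [31] ##### => .  t=0,i=5
  [30] ####. => .  t=0,i=7
  [29] ###.# => .  t=0,i=8
  [28] ###.. => .  t=0,i=13
  [27] ##.## => .  t=0,i=9
  [26] ##.#. => #  t=2,i=3
  [25] ##..# => #  t=3,i=6
  [24] ##... => #  t=0,i=14
  [23] #.### => #  t=0,i=10
  [22] #.##. => #  t=2,i=1
  [21] #.#.# => #  t=2,i=11
  [20] #.#.. => #  t=1,i=16
  [19] #..## => #  t=0,i=2
  [18] #..#. => .  t=4,i=14
  [17] #...# => .  t=0,i=15
  [16] #.... => .  t=1,i=5
  [15] .#### => .  t=0,i=4
  [14] .###. => #  t=3,i=4
  [13] .##.# => .  t=2,i=2
  [12] .##.. => .  t=1,i=3
  [11] .#.## => #  t=2,i=0
  [10] .#.#. => .  t=1,i=15
  [9] .#..# => .  t=0,i=1
  [8] .#... => #  t=1,i=11
  [7] ..### => #  t=0,i=3
  [6] ..##. => #  t=1,i=2
  [5] ..#.# => #  t=1,i=14
  [4] ..#.. => .  t=0,i=0
  [3] ...## => #  t=4,i=2
  [2] ...#. => #  t=0,i=16
  [1] ....# => .  t=1,i=8
  [0] ..... => .  t=1,i=6
  bits 00000111111110000100100111101100 = 133712364

133712364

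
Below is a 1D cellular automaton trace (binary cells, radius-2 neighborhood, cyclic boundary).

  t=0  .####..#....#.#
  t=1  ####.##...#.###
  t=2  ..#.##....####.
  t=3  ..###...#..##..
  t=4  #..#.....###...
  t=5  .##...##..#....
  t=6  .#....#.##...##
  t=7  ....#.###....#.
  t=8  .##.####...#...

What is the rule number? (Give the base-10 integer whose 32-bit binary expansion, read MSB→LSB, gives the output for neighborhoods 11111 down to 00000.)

  nb #####: next=.  (t=1,i=0, bit31=0)
  nb ####.: next=#  (t=0,i=3, bit30=1)
  nb ###.#: next=.  (t=1,i=3, bit29=0)
  nb ###..: next=.  (t=0,i=4, bit28=0)
  nb ##.##: next=#  (t=1,i=4, bit27=1)
  nb ##.#.: next=.  (t=6,i=0, bit26=0)
  nb ##..#: next=#  (t=0,i=5, bit25=1)
  nb ##...: next=.  (t=1,i=7, bit24=0)
  nb #.###: next=#  (t=0,i=1, bit23=1)
  nb #.##.: next=#  (t=1,i=5, bit22=1)
  nb #.#.#: next=#  (t=0,i=14, bit21=1)
  nb #.#..: next=.  (t=6,i=1, bit20=0)
  nb #..##: next=#  (t=3,i=10, bit19=1)
  nb #..#.: next=#  (t=0,i=6, bit18=1)
  nb #...#: next=.  (t=1,i=8, bit17=0)
  nb #....: next=.  (t=0,i=9, bit16=0)
  nb .####: next=#  (t=0,i=2, bit15=1)
  nb .###.: next=#  (t=3,i=3, bit14=1)
  nb .##.#: next=.  (t=6,i=14, bit13=0)
  nb .##..: next=.  (t=1,i=6, bit12=0)
  nb .#.##: next=#  (t=0,i=0, bit11=1)
  nb .#.#.: next=#  (t=0,i=13, bit10=1)
  nb .#..#: next=#  (t=3,i=9, bit9=1)
  nb .#...: next=.  (t=0,i=8, bit8=0)
  nb ..###: next=.  (t=2,i=10, bit7=0)
  nb ..##.: next=#  (t=3,i=11, bit6=1)
  nb ..#.#: next=#  (t=0,i=12, bit5=1)
  nb ..#..: next=.  (t=0,i=7, bit4=0)
  nb ...##: next=.  (t=2,i=9, bit3=0)
  nb ...#.: next=.  (t=0,i=11, bit2=0)
  nb ....#: next=#  (t=0,i=10, bit1=1)
  nb .....: next=#  (t=4,i=6, bit0=1)
  bits 01001010111011001100111001100011 = 1257033315

1257033315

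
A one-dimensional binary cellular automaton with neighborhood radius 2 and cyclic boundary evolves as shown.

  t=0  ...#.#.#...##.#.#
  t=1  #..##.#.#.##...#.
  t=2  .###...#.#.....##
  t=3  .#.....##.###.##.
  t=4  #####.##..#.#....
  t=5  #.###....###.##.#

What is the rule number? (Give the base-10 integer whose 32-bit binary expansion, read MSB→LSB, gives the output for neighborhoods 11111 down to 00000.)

  #####|#  b31=1 t=4,i=2
  ####.|#  b30=1 t=4,i=3
  ###.#|#  b29=1 t=3,i=12
  ###..|.  b28=0 t=2,i=3
  ##.##|.  b27=0 t=2,i=0
  ##.#.|.  b26=0 t=0,i=13
  ##..#|.  b25=0 t=3,i=16
  ##...|.  b24=0 t=1,i=12
  #.###|#  b23=1 t=2,i=1
  #.##.|.  b22=0 t=1,i=10
  #.#.#|.  b21=0 t=0,i=5
  #.#..|.  b20=0 t=0,i=7
  #..##|#  b19=1 t=1,i=2
  #..#.|#  b18=1 t=3,i=0
  #...#|.  b17=0 t=0,i=1
  #....|#  b16=1 t=2,i=11
  .####|.  b15=0 t=4,i=1
  .###.|.  b14=0 t=2,i=2
  .##.#|.  b13=0 t=0,i=12
  .##..|.  b12=0 t=1,i=11
  .#.##|#  b11=1 t=1,i=9
  .#.#.|#  b10=1 t=0,i=4
  .#..#|#  b9=1 t=1,i=1
  .#...|#  b8=1 t=0,i=0
  ..###|#  b7=1 t=4,i=0
  ..##.|#  b6=1 t=0,i=11
  ..#.#|#  b5=1 t=0,i=3
  ..#..|#  b4=1 t=3,i=1
  ...##|#  b3=1 t=0,i=10
  ...#.|.  b2=0 t=0,i=2
  ....#|.  b1=0 t=2,i=13
  .....|#  b0=1 t=2,i=12
  bits 11100000100011010000111111111001 = 3767341049

3767341049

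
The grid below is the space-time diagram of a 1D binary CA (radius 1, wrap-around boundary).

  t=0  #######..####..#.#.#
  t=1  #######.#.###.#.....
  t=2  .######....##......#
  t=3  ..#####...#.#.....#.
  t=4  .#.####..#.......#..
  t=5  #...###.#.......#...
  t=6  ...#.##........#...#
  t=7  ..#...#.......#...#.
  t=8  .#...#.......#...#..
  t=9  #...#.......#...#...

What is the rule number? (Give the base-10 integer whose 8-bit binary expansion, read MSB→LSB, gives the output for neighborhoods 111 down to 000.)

  [7] ### => #  t=0,i=0
  [6] ##. => #  t=0,i=6
  [5] #.# => .  t=0,i=16
  [4] #.. => .  t=0,i=7
  [3] .## => .  t=0,i=9
  [2] .#. => .  t=0,i=15
  [1] ..# => #  t=0,i=8
  [0] ... => .  t=1,i=16
  bits 11000010 = 194

194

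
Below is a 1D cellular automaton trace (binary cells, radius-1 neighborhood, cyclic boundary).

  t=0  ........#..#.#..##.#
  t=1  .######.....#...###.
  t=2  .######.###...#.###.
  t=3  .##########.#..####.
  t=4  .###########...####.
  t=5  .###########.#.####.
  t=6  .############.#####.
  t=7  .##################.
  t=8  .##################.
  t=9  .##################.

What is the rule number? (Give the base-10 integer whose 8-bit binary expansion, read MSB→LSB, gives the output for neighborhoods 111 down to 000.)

233

  [7] ### => #  t=1,i=2
  [6] ##. => #  t=0,i=17
  [5] #.# => #  t=0,i=12
  [4] #.. => .  t=0,i=0
  [3] .## => #  t=0,i=16
  [2] .#. => .  t=0,i=8
  [1] ..# => .  t=0,i=7
  [0] ... => #  t=0,i=1
  bits 11101001 = 233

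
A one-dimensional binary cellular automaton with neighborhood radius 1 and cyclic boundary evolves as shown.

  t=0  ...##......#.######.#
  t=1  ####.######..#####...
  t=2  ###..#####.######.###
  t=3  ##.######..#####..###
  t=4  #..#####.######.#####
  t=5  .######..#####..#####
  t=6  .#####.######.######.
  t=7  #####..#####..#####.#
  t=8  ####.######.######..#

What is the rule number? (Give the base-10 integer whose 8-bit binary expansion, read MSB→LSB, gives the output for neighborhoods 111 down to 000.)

155

  ### -> #   bit 7 = 1  t=0,i=14
  ##. -> .   bit 6 = 0  t=0,i=4
  #.# -> .   bit 5 = 0  t=0,i=12
  #.. -> #   bit 4 = 1  t=0,i=0
  .## -> #   bit 3 = 1  t=0,i=3
  .#. -> .   bit 2 = 0  t=0,i=11
  ..# -> #   bit 1 = 1  t=0,i=2
  ... -> #   bit 0 = 1  t=0,i=1
  bits 10011011 = 155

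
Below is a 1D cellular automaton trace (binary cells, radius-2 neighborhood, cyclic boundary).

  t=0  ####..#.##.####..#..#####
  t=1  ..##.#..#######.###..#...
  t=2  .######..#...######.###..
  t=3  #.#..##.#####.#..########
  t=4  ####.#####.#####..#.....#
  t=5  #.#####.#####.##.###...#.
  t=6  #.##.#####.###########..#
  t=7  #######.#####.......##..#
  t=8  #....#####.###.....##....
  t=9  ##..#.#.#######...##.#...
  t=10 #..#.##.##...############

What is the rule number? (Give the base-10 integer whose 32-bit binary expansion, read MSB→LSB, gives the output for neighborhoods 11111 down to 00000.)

  #####|.  b31=0 t=0,i=0
  ####.|#  b30=1 t=0,i=2
  ###.#|#  b29=1 t=1,i=14
  ###..|#  b28=1 t=0,i=3
  ##.##|#  b27=1 t=0,i=10
  ##.#.|#  b26=1 t=1,i=4
  ##..#|.  b25=0 t=0,i=4
  ##...|#  b24=1 t=2,i=23
  #.###|#  b23=1 t=0,i=11
  #.##.|#  b22=1 t=0,i=8
  #.#.#|#  b21=1 t=5,i=0
  #.#..|#  b20=1 t=1,i=5
  #..##|.  b19=0 t=0,i=19
  #..#.|#  b18=1 t=0,i=5
  #...#|#  b17=1 t=2,i=11
  #....|.  b16=0 t=1,i=23
  .####|#  b15=1 t=0,i=12
  .###.|#  b14=1 t=1,i=17
  .##.#|#  b13=1 t=0,i=9
  .##..|.  b12=0 t=7,i=21
  .#.##|.  b11=0 t=0,i=7
  .#.#.|#  b10=1 t=5,i=24
  .#..#|#  b9=1 t=0,i=18
  .#...|#  b8=1 t=1,i=22
  ..###|.  b7=0 t=0,i=20
  ..##.|#  b6=1 t=1,i=2
  ..#.#|.  b5=0 t=0,i=6
  ..#..|#  b4=1 t=0,i=17
  ...##|#  b3=1 t=1,i=1
  ...#.|.  b2=0 t=5,i=22
  ....#|.  b1=0 t=1,i=0
  .....|.  b0=0 t=1,i=24
  bits 01111101111101101110011101011000 = 2113333080

2113333080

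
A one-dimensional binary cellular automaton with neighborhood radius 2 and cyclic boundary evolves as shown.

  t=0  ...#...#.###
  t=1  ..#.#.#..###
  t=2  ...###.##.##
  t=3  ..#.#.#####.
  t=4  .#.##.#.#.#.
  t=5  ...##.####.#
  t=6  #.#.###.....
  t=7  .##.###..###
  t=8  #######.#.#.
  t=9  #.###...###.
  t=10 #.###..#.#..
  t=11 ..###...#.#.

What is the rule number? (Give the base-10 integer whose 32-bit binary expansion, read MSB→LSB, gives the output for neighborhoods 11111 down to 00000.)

2565367567

  ##### -> #   bit 31 = 1  t=3,i=8
  ####. -> .   bit 30 = 0  t=3,i=9
  ###.# -> .   bit 29 = 0  t=2,i=5
  ###.. -> #   bit 28 = 1  t=0,i=11
  ##.## -> #   bit 27 = 1  t=2,i=6
  ##.#. -> .   bit 26 = 0  t=4,i=5
  ##..# -> .   bit 25 = 0  t=1,i=0
  ##... -> .   bit 24 = 0  t=0,i=0
  #.### -> #   bit 23 = 1  t=0,i=9
  #.##. -> #   bit 22 = 1  t=2,i=7
  #.#.# -> #   bit 21 = 1  t=1,i=4
  #.#.. -> .   bit 20 = 0  t=1,i=6
  #..## -> #   bit 19 = 1  t=1,i=8
  #..#. -> .   bit 18 = 0  t=1,i=1
  #...# -> .   bit 17 = 0  t=0,i=1
  #.... -> .   bit 16 = 0  t=6,i=8
  .#### -> .   bit 15 = 0  t=3,i=7
  .###. -> #   bit 14 = 1  t=0,i=10
  .##.# -> #   bit 13 = 1  t=2,i=8
  .##.. -> .   bit 12 = 0  t=2,i=11
  .#.## -> .   bit 11 = 0  t=0,i=8
  .#.#. -> #   bit 10 = 1  t=1,i=3
  .#..# -> #   bit 9 = 1  t=1,i=7
  .#... -> #   bit 8 = 1  t=0,i=4
  ..### -> .   bit 7 = 0  t=1,i=9
  ..##. -> .   bit 6 = 0  t=5,i=3
  ..#.# -> .   bit 5 = 0  t=0,i=7
  ..#.. -> .   bit 4 = 0  t=0,i=3
  ...## -> #   bit 3 = 1  t=2,i=2
  ...#. -> #   bit 2 = 1  t=0,i=2
  ....# -> #   bit 1 = 1  t=6,i=10
  ..... -> #   bit 0 = 1  t=6,i=9
  bits 10011000111010000110011100001111 = 2565367567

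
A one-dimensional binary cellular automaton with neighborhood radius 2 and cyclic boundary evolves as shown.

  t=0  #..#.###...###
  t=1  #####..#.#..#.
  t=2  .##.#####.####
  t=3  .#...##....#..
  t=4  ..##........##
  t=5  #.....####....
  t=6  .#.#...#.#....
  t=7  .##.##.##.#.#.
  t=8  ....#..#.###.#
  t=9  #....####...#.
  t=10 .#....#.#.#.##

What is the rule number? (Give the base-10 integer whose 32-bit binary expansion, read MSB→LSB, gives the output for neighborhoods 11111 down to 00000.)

  #####|#  b31=1 t=1,i=2
  ####.|.  b30=0 t=0,i=13
  ###.#|.  b29=0 t=2,i=8
  ###..|#  b28=1 t=0,i=0
  ##.##|.  b27=0 t=2,i=0
  ##.#.|#  b26=1 t=7,i=9
  ##..#|#  b25=1 t=0,i=1
  ##...|.  b24=0 t=0,i=8
  #.###|.  b23=0 t=0,i=5
  #.##.|#  b22=1 t=2,i=1
  #.#.#|#  b21=1 t=7,i=10
  #.#..|.  b20=0 t=1,i=9
  #..##|.  b19=0 t=4,i=1
  #..#.|#  b18=1 t=0,i=2
  #...#|#  b17=1 t=0,i=9
  #....|.  b16=0 t=3,i=8
  .####|#  b15=1 t=0,i=12
  .###.|.  b14=0 t=0,i=6
  .##.#|.  b13=0 t=2,i=2
  .##..|.  b12=0 t=3,i=6
  .#.##|#  b11=1 t=0,i=4
  .#.#.|#  b10=1 t=1,i=8
  .#..#|#  b9=1 t=1,i=10
  .#...|#  b8=1 t=3,i=2
  ..###|.  b7=0 t=0,i=11
  ..##.|.  b6=0 t=3,i=5
  ..#.#|#  b5=1 t=0,i=3
  ..#..|.  b4=0 t=3,i=1
  ...##|.  b3=0 t=0,i=10
  ...#.|.  b2=0 t=3,i=0
  ....#|.  b1=0 t=3,i=9
  .....|#  b0=1 t=4,i=6
  bits 10010110011001101000111100100001 = 2523303713

2523303713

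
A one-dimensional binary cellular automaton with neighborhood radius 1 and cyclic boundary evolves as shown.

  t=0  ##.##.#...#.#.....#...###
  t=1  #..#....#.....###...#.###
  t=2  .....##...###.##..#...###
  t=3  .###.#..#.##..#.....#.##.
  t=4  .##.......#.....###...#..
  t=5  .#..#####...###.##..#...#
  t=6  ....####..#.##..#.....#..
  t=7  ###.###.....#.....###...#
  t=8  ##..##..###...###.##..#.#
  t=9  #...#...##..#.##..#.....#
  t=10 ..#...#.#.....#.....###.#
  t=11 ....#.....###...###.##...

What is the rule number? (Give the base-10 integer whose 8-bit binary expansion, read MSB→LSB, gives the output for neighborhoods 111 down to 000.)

137

  ###|#  b7=1 t=0,i=0
  ##.|.  b6=0 t=0,i=1
  #.#|.  b5=0 t=0,i=2
  #..|.  b4=0 t=0,i=7
  .##|#  b3=1 t=0,i=3
  .#.|.  b2=0 t=0,i=6
  ..#|.  b1=0 t=0,i=9
  ...|#  b0=1 t=0,i=8
  bits 10001001 = 137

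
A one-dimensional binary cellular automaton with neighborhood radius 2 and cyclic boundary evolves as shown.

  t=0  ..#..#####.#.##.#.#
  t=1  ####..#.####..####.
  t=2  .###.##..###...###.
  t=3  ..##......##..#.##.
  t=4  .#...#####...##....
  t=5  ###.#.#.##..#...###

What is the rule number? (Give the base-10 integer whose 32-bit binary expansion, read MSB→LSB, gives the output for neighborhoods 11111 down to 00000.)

  nb #####: next=.  (t=0,i=7, bit31=0)
  nb ####.: next=#  (t=0,i=8, bit30=1)
  nb ###.#: next=#  (t=0,i=9, bit29=1)
  nb ###..: next=#  (t=1,i=3, bit28=1)
  nb ##.##: next=.  (t=1,i=18, bit27=0)
  nb ##.#.: next=#  (t=0,i=10, bit26=1)
  nb ##..#: next=.  (t=1,i=4, bit25=0)
  nb ##...: next=.  (t=2,i=12, bit24=0)
  nb #.###: next=.  (t=1,i=0, bit23=0)
  nb #.##.: next=.  (t=0,i=13, bit22=0)
  nb #.#.#: next=#  (t=0,i=11, bit21=1)
  nb #.#..: next=.  (t=0,i=18, bit20=0)
  nb #..##: next=.  (t=0,i=4, bit19=0)
  nb #..#.: next=#  (t=0,i=1, bit18=1)
  nb #...#: next=.  (t=2,i=13, bit17=0)
  nb #....: next=#  (t=3,i=5, bit16=1)
  nb .####: next=#  (t=0,i=6, bit15=1)
  nb .###.: next=#  (t=2,i=2, bit14=1)
  nb .##.#: next=#  (t=0,i=14, bit13=1)
  nb .##..: next=.  (t=2,i=6, bit12=0)
  nb .#.##: next=.  (t=0,i=12, bit11=0)
  nb .#.#.: next=#  (t=0,i=17, bit10=1)
  nb .#..#: next=#  (t=0,i=0, bit9=1)
  nb .#...: next=#  (t=4,i=2, bit8=1)
  nb ..###: next=.  (t=0,i=5, bit7=0)
  nb ..##.: next=.  (t=3,i=2, bit6=0)
  nb ..#.#: next=#  (t=1,i=6, bit5=1)
  nb ..#..: next=#  (t=0,i=2, bit4=1)
  nb ...##: next=#  (t=2,i=14, bit3=1)
  nb ...#.: next=#  (t=4,i=0, bit2=1)
  nb ....#: next=#  (t=3,i=8, bit1=1)
  nb .....: next=#  (t=3,i=6, bit0=1)
  bits 01110100001001011110011100111111 = 1948641087

1948641087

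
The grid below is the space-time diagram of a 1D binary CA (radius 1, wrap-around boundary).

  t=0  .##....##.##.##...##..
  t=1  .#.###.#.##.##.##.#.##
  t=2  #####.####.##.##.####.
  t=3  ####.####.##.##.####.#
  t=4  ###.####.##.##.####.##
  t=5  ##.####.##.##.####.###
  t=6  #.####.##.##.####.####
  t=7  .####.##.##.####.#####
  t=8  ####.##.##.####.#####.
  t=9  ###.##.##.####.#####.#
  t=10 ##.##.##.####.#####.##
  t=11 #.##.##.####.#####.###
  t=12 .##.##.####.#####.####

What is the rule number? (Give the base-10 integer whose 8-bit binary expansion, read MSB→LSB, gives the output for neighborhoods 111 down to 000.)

189

  ###|#  b7=1 t=1,i=4
  ##.|.  b6=0 t=0,i=2
  #.#|#  b5=1 t=0,i=9
  #..|#  b4=1 t=0,i=3
  .##|#  b3=1 t=0,i=1
  .#.|#  b2=1 t=1,i=1
  ..#|.  b1=0 t=0,i=0
  ...|#  b0=1 t=0,i=4
  bits 10111101 = 189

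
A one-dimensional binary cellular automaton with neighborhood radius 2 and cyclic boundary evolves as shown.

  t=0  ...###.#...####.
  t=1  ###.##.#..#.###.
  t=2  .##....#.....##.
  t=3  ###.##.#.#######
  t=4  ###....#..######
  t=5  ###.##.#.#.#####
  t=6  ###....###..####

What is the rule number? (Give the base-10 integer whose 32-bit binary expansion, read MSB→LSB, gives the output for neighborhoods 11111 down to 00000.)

  nb #####: next=#  (t=3,i=0, bit31=1)
  nb ####.: next=#  (t=0,i=13, bit30=1)
  nb ###.#: next=#  (t=0,i=5, bit29=1)
  nb ###..: next=#  (t=0,i=14, bit28=1)
  nb ##.##: next=.  (t=1,i=3, bit27=0)
  nb ##.#.: next=.  (t=0,i=6, bit26=0)
  nb ##..#: next=#  (t=2,i=15, bit25=1)
  nb ##...: next=.  (t=0,i=15, bit24=0)
  nb #.###: next=.  (t=1,i=0, bit23=0)
  nb #.##.: next=.  (t=1,i=4, bit22=0)
  nb #.#.#: next=#  (t=3,i=7, bit21=1)
  nb #.#..: next=#  (t=0,i=7, bit20=1)
  nb #..##: next=#  (t=2,i=0, bit19=1)
  nb #..#.: next=.  (t=1,i=9, bit18=0)
  nb #...#: next=.  (t=0,i=9, bit17=0)
  nb #....: next=#  (t=0,i=0, bit16=1)
  nb .####: next=#  (t=0,i=12, bit15=1)
  nb .###.: next=#  (t=0,i=4, bit14=1)
  nb .##.#: next=.  (t=1,i=5, bit13=0)
  nb .##..: next=#  (t=2,i=2, bit12=1)
  nb .#.##: next=.  (t=1,i=11, bit11=0)
  nb .#.#.: next=#  (t=5,i=8, bit10=1)
  nb .#..#: next=.  (t=1,i=8, bit9=0)
  nb .#...: next=.  (t=0,i=8, bit8=0)
  nb ..###: next=.  (t=0,i=3, bit7=0)
  nb ..##.: next=#  (t=2,i=1, bit6=1)
  nb ..#.#: next=.  (t=1,i=10, bit5=0)
  nb ..#..: next=#  (t=2,i=7, bit4=1)
  nb ...##: next=#  (t=0,i=2, bit3=1)
  nb ...#.: next=.  (t=2,i=6, bit2=0)
  nb ....#: next=#  (t=0,i=1, bit1=1)
  nb .....: next=#  (t=2,i=10, bit0=1)
  bits 11110010001110011101010001011011 = 4063876187

4063876187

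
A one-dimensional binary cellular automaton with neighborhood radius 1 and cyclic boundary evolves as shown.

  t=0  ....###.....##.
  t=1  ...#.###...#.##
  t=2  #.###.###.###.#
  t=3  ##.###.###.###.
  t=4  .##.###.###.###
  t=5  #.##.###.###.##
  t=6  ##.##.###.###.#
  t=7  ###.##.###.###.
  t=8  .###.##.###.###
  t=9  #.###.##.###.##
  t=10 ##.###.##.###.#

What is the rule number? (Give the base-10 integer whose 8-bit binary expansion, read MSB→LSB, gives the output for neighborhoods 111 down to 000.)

  [7] ### => #  t=0,i=5
  [6] ##. => #  t=0,i=6
  [5] #.# => #  t=1,i=4
  [4] #.. => #  t=0,i=7
  [3] .## => .  t=0,i=4
  [2] .#. => #  t=1,i=3
  [1] ..# => #  t=0,i=3
  [0] ... => .  t=0,i=0
  bits 11110110 = 246

246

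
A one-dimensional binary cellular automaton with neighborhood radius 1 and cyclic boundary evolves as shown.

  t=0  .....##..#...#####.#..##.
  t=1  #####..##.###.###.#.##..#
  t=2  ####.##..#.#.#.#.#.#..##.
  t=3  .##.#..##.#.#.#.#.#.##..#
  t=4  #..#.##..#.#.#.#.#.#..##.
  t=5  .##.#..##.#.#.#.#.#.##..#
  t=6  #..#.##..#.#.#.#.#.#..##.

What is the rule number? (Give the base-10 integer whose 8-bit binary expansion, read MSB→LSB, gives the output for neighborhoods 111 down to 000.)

179

  nb ###: next=#  (t=0,i=14, bit7=1)
  nb ##.: next=.  (t=0,i=6, bit6=0)
  nb #.#: next=#  (t=0,i=18, bit5=1)
  nb #..: next=#  (t=0,i=7, bit4=1)
  nb .##: next=.  (t=0,i=5, bit3=0)
  nb .#.: next=.  (t=0,i=9, bit2=0)
  nb ..#: next=#  (t=0,i=4, bit1=1)
  nb ...: next=#  (t=0,i=0, bit0=1)
  bits 10110011 = 179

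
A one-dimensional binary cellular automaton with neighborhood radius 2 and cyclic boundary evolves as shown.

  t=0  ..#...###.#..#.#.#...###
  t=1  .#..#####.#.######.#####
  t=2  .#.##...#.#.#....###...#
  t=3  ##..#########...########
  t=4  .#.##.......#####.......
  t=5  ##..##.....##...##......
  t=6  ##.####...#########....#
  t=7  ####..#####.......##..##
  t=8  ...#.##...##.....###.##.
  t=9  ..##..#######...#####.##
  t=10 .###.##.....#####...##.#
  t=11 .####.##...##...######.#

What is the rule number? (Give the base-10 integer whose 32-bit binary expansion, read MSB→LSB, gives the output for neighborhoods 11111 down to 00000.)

968783084

  [31] ##### => .  t=1,i=6
  [30] ####. => .  t=1,i=7
  [29] ###.# => #  t=0,i=8
  [28] ###.. => #  t=0,i=23
  [27] ##.## => #  t=1,i=18
  [26] ##.#. => .  t=0,i=9
  [25] ##..# => .  t=0,i=0
  [24] ##... => #  t=2,i=5
  [23] #.### => #  t=1,i=12
  [22] #.##. => .  t=2,i=3
  [21] #.#.# => #  t=0,i=15
  [20] #.#.. => #  t=0,i=10
  [19] #..## => #  t=1,i=3
  [18] #..#. => #  t=0,i=1
  [17] #...# => #  t=0,i=4
  [16] #.... => .  t=2,i=14
  [15] .#### => .  t=1,i=5
  [14] .###. => #  t=0,i=7
  [13] .##.# => #  t=10,i=21
  [12] .##.. => #  t=2,i=4
  [11] .#.## => .  t=1,i=11
  [10] .#.#. => #  t=0,i=14
  [9] .#..# => .  t=0,i=11
  [8] .#... => .  t=0,i=3
  [7] ..### => #  t=0,i=6
  [6] ..##. => #  t=5,i=0
  [5] ..#.# => #  t=0,i=13
  [4] ..#.. => .  t=0,i=2
  [3] ...## => #  t=0,i=5
  [2] ...#. => #  t=2,i=7
  [1] ....# => .  t=2,i=15
  [0] ..... => .  t=4,i=7
  bits 00111001101111100111010011101100 = 968783084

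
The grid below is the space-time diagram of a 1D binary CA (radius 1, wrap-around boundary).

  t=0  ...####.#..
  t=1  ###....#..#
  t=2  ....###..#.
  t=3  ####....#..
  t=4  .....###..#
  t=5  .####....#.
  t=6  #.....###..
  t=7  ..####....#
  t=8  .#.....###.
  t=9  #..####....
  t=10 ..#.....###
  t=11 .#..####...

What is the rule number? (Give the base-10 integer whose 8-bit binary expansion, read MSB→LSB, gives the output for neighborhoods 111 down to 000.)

35

  [7] ### => .  t=0,i=4
  [6] ##. => .  t=0,i=6
  [5] #.# => #  t=0,i=7
  [4] #.. => .  t=0,i=9
  [3] .## => .  t=0,i=3
  [2] .#. => .  t=0,i=8
  [1] ..# => #  t=0,i=2
  [0] ... => #  t=0,i=0
  bits 00100011 = 35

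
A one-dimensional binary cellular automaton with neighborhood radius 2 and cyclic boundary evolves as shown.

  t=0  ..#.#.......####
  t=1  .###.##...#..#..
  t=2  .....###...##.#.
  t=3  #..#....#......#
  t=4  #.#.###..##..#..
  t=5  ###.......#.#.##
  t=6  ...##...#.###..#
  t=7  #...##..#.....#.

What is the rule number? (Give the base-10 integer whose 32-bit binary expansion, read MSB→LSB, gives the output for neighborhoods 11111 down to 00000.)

  ##### -> .   bit 31 = 0  t=5,i=0
  ####. -> .   bit 30 = 0  t=0,i=14
  ###.# -> .   bit 29 = 0  t=1,i=3
  ###.. -> .   bit 28 = 0  t=0,i=15
  ##.## -> .   bit 27 = 0  t=1,i=4
  ##.#. -> .   bit 26 = 0  t=2,i=13
  ##..# -> .   bit 25 = 0  t=0,i=0
  ##... -> #   bit 24 = 1  t=1,i=7
  #.### -> .   bit 23 = 0  t=4,i=4
  #.##. -> #   bit 22 = 1  t=1,i=5
  #.#.# -> #   bit 21 = 1  t=4,i=2
  #.#.. -> .   bit 20 = 0  t=0,i=4
  #..## -> .   bit 19 = 0  t=4,i=8
  #..#. -> #   bit 18 = 1  t=0,i=1
  #...# -> .   bit 17 = 0  t=1,i=8
  #.... -> #   bit 16 = 1  t=0,i=6
  .#### -> #   bit 15 = 1  t=0,i=13
  .###. -> .   bit 14 = 0  t=1,i=2
  .##.# -> .   bit 13 = 0  t=2,i=12
  .##.. -> #   bit 12 = 1  t=1,i=6
  .#.## -> .   bit 11 = 0  t=4,i=3
  .#.#. -> #   bit 10 = 1  t=0,i=3
  .#..# -> #   bit 9 = 1  t=1,i=11
  .#... -> #   bit 8 = 1  t=0,i=5
  ..### -> .   bit 7 = 0  t=0,i=12
  ..##. -> .   bit 6 = 0  t=2,i=11
  ..#.# -> #   bit 5 = 1  t=0,i=2
  ..#.. -> .   bit 4 = 0  t=1,i=10
  ...## -> .   bit 3 = 0  t=0,i=11
  ...#. -> .   bit 2 = 0  t=1,i=9
  ....# -> #   bit 1 = 1  t=0,i=10
  ..... -> .   bit 0 = 0  t=0,i=7
  bits 00000001011001011001011100100010 = 23435042

23435042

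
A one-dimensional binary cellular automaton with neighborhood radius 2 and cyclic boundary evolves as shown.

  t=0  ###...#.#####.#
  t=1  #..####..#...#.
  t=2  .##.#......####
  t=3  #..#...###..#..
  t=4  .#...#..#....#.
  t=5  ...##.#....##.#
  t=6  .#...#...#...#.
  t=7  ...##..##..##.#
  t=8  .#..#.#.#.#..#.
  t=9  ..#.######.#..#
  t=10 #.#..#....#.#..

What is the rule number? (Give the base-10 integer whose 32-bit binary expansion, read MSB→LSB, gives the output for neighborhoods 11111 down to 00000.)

220911143

  [31] ##### => .  t=0,i=10
  [30] ####. => .  t=0,i=1
  [29] ###.# => .  t=0,i=12
  [28] ###.. => .  t=0,i=2
  [27] ##.## => #  t=0,i=13
  [26] ##.#. => #  t=2,i=3
  [25] ##..# => .  t=1,i=7
  [24] ##... => #  t=0,i=3
  [23] #.### => .  t=0,i=8
  [22] #.##. => .  t=2,i=1
  [21] #.#.# => #  t=8,i=6
  [20] #.#.. => .  t=1,i=0
  [19] #..## => #  t=1,i=2
  [18] #..#. => .  t=1,i=8
  [17] #...# => #  t=0,i=4
  [16] #.... => .  t=2,i=6
  [15] .#### => #  t=0,i=0
  [14] .###. => #  t=3,i=8
  [13] .##.# => .  t=2,i=2
  [12] .##.. => #  t=7,i=4
  [11] .#.## => .  t=0,i=7
  [10] .#.#. => #  t=1,i=14
  [9] .#..# => #  t=1,i=1
  [8] .#... => .  t=1,i=10
  [7] ..### => .  t=1,i=3
  [6] ..##. => .  t=5,i=3
  [5] ..#.# => #  t=0,i=6
  [4] ..#.. => .  t=1,i=9
  [3] ...## => .  t=2,i=10
  [2] ...#. => #  t=0,i=5
  [1] ....# => #  t=2,i=9
  [0] ..... => #  t=2,i=7
  bits 00001101001010101101011000100111 = 220911143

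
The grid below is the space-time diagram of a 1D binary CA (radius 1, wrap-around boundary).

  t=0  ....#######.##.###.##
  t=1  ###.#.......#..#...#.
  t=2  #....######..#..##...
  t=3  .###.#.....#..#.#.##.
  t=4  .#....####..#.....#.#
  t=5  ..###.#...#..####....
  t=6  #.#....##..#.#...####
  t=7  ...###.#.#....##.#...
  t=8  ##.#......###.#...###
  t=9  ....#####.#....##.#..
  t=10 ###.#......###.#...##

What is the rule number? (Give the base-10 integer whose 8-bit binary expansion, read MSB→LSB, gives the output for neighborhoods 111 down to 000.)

  ###|.  b7=0 t=0,i=5
  ##.|.  b6=0 t=0,i=10
  #.#|.  b5=0 t=0,i=11
  #..|#  b4=1 t=0,i=0
  .##|#  b3=1 t=0,i=4
  .#.|.  b2=0 t=1,i=4
  ..#|.  b1=0 t=0,i=3
  ...|#  b0=1 t=0,i=1
  bits 00011001 = 25

25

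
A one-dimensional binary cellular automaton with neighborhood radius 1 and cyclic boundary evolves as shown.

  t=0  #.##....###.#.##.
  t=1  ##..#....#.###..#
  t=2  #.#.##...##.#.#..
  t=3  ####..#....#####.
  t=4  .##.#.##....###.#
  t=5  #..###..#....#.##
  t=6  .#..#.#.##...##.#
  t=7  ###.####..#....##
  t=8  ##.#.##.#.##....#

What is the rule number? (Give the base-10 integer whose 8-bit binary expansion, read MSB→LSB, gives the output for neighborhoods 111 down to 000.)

180

  ###|#  b7=1 t=0,i=9
  ##.|.  b6=0 t=0,i=3
  #.#|#  b5=1 t=0,i=1
  #..|#  b4=1 t=0,i=4
  .##|.  b3=0 t=0,i=2
  .#.|#  b2=1 t=0,i=0
  ..#|.  b1=0 t=0,i=7
  ...|.  b0=0 t=0,i=5
  bits 10110100 = 180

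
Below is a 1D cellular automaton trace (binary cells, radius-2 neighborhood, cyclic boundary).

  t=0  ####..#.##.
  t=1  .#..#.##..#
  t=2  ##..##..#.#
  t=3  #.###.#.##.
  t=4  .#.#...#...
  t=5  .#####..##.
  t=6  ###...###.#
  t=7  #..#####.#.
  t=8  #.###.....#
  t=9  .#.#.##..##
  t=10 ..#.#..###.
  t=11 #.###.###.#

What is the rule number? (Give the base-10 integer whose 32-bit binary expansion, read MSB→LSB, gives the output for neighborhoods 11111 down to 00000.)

  nb #####: next=.  (t=5,i=3, bit31=0)
  nb ####.: next=.  (t=0,i=2, bit30=0)
  nb ###.#: next=.  (t=3,i=4, bit29=0)
  nb ###..: next=.  (t=0,i=3, bit28=0)
  nb ##.##: next=#  (t=0,i=10, bit27=1)
  nb ##.#.: next=.  (t=3,i=5, bit26=0)
  nb ##..#: next=#  (t=0,i=4, bit25=1)
  nb ##...: next=#  (t=6,i=3, bit24=1)
  nb #.###: next=.  (t=0,i=0, bit23=0)
  nb #.##.: next=.  (t=0,i=8, bit22=0)
  nb #.#.#: next=.  (t=3,i=0, bit21=0)
  nb #.#..: next=#  (t=1,i=1, bit20=1)
  nb #..##: next=#  (t=2,i=3, bit19=1)
  nb #..#.: next=.  (t=0,i=5, bit18=0)
  nb #...#: next=#  (t=4,i=5, bit17=1)
  nb #....: next=#  (t=4,i=9, bit16=1)
  nb .####: next=#  (t=0,i=1, bit15=1)
  nb .###.: next=#  (t=2,i=0, bit14=1)
  nb .##.#: next=.  (t=0,i=9, bit13=0)
  nb .##..: next=.  (t=1,i=7, bit12=0)
  nb .#.##: next=#  (t=0,i=7, bit11=1)
  nb .#.#.: next=#  (t=1,i=0, bit10=1)
  nb .#..#: next=.  (t=1,i=2, bit9=0)
  nb .#...: next=#  (t=4,i=4, bit8=1)
  nb ..###: next=#  (t=5,i=1, bit7=1)
  nb ..##.: next=#  (t=2,i=4, bit6=1)
  nb ..#.#: next=#  (t=0,i=6, bit5=1)
  nb ..#..: next=.  (t=4,i=7, bit4=0)
  nb ...##: next=#  (t=6,i=5, bit3=1)
  nb ...#.: next=.  (t=4,i=0, bit2=0)
  nb ....#: next=.  (t=4,i=10, bit1=0)
  nb .....: next=.  (t=8,i=7, bit0=0)
  bits 00001011000110111100110111101000 = 186371560

186371560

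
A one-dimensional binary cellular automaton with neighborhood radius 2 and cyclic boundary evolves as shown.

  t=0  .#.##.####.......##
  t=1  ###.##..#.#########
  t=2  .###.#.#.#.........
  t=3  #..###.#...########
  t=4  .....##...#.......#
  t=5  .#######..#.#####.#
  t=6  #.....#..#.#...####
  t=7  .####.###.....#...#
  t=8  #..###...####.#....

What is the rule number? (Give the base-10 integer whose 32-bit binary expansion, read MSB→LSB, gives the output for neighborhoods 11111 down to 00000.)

1831156315

  nb #####: next=.  (t=1,i=0, bit31=0)
  nb ####.: next=#  (t=0,i=8, bit30=1)
  nb ###.#: next=#  (t=1,i=2, bit29=1)
  nb ###..: next=.  (t=0,i=9, bit28=0)
  nb ##.##: next=#  (t=0,i=5, bit27=1)
  nb ##.#.: next=#  (t=0,i=0, bit26=1)
  nb ##..#: next=.  (t=1,i=6, bit25=0)
  nb ##...: next=#  (t=0,i=10, bit24=1)
  nb #.###: next=.  (t=0,i=6, bit23=0)
  nb #.##.: next=.  (t=0,i=3, bit22=0)
  nb #.#.#: next=#  (t=0,i=1, bit21=1)
  nb #.#..: next=.  (t=2,i=9, bit20=0)
  nb #..##: next=.  (t=3,i=2, bit19=0)
  nb #..#.: next=#  (t=1,i=7, bit18=1)
  nb #...#: next=.  (t=3,i=9, bit17=0)
  nb #....: next=#  (t=0,i=11, bit16=1)
  nb .####: next=.  (t=0,i=7, bit15=0)
  nb .###.: next=.  (t=2,i=2, bit14=0)
  nb .##.#: next=#  (t=0,i=4, bit13=1)
  nb .##..: next=#  (t=1,i=5, bit12=1)
  nb .#.##: next=#  (t=0,i=2, bit11=1)
  nb .#.#.: next=.  (t=2,i=6, bit10=0)
  nb .#..#: next=#  (t=6,i=7, bit9=1)
  nb .#...: next=.  (t=2,i=10, bit8=0)
  nb ..###: next=.  (t=2,i=1, bit7=0)
  nb ..##.: next=#  (t=0,i=17, bit6=1)
  nb ..#.#: next=.  (t=1,i=8, bit5=0)
  nb ..#..: next=#  (t=4,i=10, bit4=1)
  nb ...##: next=#  (t=0,i=16, bit3=1)
  nb ...#.: next=.  (t=4,i=9, bit2=0)
  nb ....#: next=#  (t=0,i=15, bit1=1)
  nb .....: next=#  (t=0,i=12, bit0=1)
  bits 01101101001001010011101001011011 = 1831156315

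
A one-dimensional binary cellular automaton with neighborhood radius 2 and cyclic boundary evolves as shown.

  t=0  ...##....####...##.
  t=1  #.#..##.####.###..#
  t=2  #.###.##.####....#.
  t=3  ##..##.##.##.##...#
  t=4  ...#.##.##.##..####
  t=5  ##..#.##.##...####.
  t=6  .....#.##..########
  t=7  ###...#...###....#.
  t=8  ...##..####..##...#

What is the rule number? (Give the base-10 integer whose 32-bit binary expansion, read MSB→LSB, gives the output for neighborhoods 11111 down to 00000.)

1765519241

  [31] ##### => .  t=6,i=13
  [30] ####. => #  t=0,i=11
  [29] ###.# => #  t=1,i=11
  [28] ###.. => .  t=0,i=12
  [27] ##.## => #  t=1,i=7
  [26] ##.#. => .  t=1,i=1
  [25] ##..# => .  t=1,i=16
  [24] ##... => #  t=0,i=5
  [23] #.### => .  t=1,i=8
  [22] #.##. => .  t=2,i=6
  [21] #.#.# => #  t=2,i=0
  [20] #.#.. => #  t=1,i=2
  [19] #..## => #  t=1,i=4
  [18] #..#. => .  t=5,i=3
  [17] #...# => #  t=0,i=14
  [16] #.... => #  t=0,i=0
  [15] .#### => #  t=0,i=10
  [14] .###. => .  t=1,i=14
  [13] .##.# => #  t=1,i=0
  [12] .##.. => .  t=0,i=4
  [11] .#.## => #  t=2,i=1
  [10] .#.#. => #  t=2,i=18
  [9] .#..# => #  t=1,i=3
  [8] .#... => #  t=7,i=7
  [7] ..### => #  t=0,i=9
  [6] ..##. => .  t=0,i=3
  [5] ..#.# => .  t=2,i=17
  [4] ..#.. => .  t=7,i=6
  [3] ...## => #  t=0,i=2
  [2] ...#. => .  t=2,i=16
  [1] ....# => .  t=0,i=1
  [0] ..... => #  t=6,i=2
  bits 01101001001110111010111110001001 = 1765519241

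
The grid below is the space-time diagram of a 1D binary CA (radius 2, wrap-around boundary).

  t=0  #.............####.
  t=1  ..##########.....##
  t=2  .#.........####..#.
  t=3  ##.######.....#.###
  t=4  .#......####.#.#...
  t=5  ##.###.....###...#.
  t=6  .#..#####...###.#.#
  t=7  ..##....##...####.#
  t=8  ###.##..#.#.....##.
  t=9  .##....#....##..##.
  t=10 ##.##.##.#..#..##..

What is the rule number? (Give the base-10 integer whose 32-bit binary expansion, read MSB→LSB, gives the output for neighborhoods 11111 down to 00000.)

892168789

  [31] ##### => .  t=1,i=4
  [30] ####. => .  t=0,i=16
  [29] ###.# => #  t=0,i=17
  [28] ###.. => #  t=1,i=11
  [27] ##.## => .  t=3,i=2
  [26] ##.#. => #  t=0,i=18
  [25] ##..# => .  t=1,i=0
  [24] ##... => #  t=1,i=12
  [23] #.### => .  t=3,i=3
  [22] #.##. => .  t=5,i=0
  [21] #.#.# => #  t=4,i=13
  [20] #.#.. => .  t=0,i=0
  [19] #..## => #  t=1,i=1
  [18] #..#. => #  t=2,i=0
  [17] #...# => .  t=5,i=15
  [16] #.... => #  t=0,i=2
  [15] .#### => .  t=0,i=15
  [14] .###. => #  t=5,i=4
  [13] .##.# => #  t=5,i=1
  [12] .##.. => .  t=1,i=18
  [11] .#.## => #  t=3,i=15
  [10] .#.#. => .  t=4,i=14
  [9] .#..# => #  t=2,i=18
  [8] .#... => .  t=0,i=1
  [7] ..### => .  t=0,i=14
  [6] ..##. => #  t=1,i=17
  [5] ..#.# => .  t=3,i=14
  [4] ..#.. => #  t=2,i=1
  [3] ...## => .  t=0,i=13
  [2] ...#. => #  t=3,i=13
  [1] ....# => .  t=0,i=12
  [0] ..... => #  t=0,i=3
  bits 00110101001011010110101001010101 = 892168789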